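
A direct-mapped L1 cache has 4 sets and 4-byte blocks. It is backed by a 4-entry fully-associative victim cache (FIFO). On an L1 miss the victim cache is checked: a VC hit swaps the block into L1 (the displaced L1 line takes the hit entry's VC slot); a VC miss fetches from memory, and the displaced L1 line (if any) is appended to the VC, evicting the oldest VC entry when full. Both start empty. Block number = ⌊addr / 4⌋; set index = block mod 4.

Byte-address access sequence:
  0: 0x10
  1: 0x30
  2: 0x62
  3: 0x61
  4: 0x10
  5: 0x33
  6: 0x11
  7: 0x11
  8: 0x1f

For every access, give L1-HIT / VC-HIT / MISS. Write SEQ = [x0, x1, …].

SEQ = [MISS, MISS, MISS, L1-HIT, VC-HIT, VC-HIT, VC-HIT, L1-HIT, MISS]

  [0] addr=0x10 blk=4 s=0: MISS | VC []
  [1] addr=0x30 blk=12 s=0: MISS | VC [4]
  [2] addr=0x62 blk=24 s=0: MISS | VC [4, 12]
  [3] addr=0x61 blk=24 s=0: L1-HIT | VC [4, 12]
  [4] addr=0x10 blk=4 s=0: VC-HIT | VC [24, 12]
  [5] addr=0x33 blk=12 s=0: VC-HIT | VC [24, 4]
  [6] addr=0x11 blk=4 s=0: VC-HIT | VC [24, 12]
  [7] addr=0x11 blk=4 s=0: L1-HIT | VC [24, 12]
  [8] addr=0x1f blk=7 s=3: MISS | VC [24, 12]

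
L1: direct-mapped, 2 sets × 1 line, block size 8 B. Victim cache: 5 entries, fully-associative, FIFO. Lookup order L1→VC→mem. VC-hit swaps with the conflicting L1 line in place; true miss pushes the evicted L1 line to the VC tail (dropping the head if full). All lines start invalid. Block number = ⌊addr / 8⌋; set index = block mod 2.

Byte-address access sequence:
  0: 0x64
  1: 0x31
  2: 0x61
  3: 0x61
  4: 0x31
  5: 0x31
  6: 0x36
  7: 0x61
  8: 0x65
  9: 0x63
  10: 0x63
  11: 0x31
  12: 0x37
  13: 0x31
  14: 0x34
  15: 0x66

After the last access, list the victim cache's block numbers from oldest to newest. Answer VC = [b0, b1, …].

0: 0x64 (blk 12, set 0) → MISS  vc=[]
1: 0x31 (blk 6, set 0) → MISS  vc=[12]
2: 0x61 (blk 12, set 0) → VC-HIT  vc=[6]
3: 0x61 (blk 12, set 0) → L1-HIT  vc=[6]
4: 0x31 (blk 6, set 0) → VC-HIT  vc=[12]
5: 0x31 (blk 6, set 0) → L1-HIT  vc=[12]
6: 0x36 (blk 6, set 0) → L1-HIT  vc=[12]
7: 0x61 (blk 12, set 0) → VC-HIT  vc=[6]
8: 0x65 (blk 12, set 0) → L1-HIT  vc=[6]
9: 0x63 (blk 12, set 0) → L1-HIT  vc=[6]
10: 0x63 (blk 12, set 0) → L1-HIT  vc=[6]
11: 0x31 (blk 6, set 0) → VC-HIT  vc=[12]
12: 0x37 (blk 6, set 0) → L1-HIT  vc=[12]
13: 0x31 (blk 6, set 0) → L1-HIT  vc=[12]
14: 0x34 (blk 6, set 0) → L1-HIT  vc=[12]
15: 0x66 (blk 12, set 0) → VC-HIT  vc=[6]

VC = [6]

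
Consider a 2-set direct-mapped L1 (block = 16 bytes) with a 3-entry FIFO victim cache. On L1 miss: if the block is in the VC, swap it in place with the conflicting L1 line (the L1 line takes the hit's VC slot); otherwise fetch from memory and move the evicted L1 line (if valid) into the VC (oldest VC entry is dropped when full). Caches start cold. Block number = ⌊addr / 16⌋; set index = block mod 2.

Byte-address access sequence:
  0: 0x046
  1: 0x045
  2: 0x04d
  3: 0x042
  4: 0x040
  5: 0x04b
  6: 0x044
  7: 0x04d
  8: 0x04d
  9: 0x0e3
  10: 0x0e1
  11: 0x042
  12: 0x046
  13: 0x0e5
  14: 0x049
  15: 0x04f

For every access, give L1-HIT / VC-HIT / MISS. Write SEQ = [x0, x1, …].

SEQ = [MISS, L1-HIT, L1-HIT, L1-HIT, L1-HIT, L1-HIT, L1-HIT, L1-HIT, L1-HIT, MISS, L1-HIT, VC-HIT, L1-HIT, VC-HIT, VC-HIT, L1-HIT]

  [0] addr=0x46 blk=4 s=0: MISS | VC []
  [1] addr=0x45 blk=4 s=0: L1-HIT | VC []
  [2] addr=0x4d blk=4 s=0: L1-HIT | VC []
  [3] addr=0x42 blk=4 s=0: L1-HIT | VC []
  [4] addr=0x40 blk=4 s=0: L1-HIT | VC []
  [5] addr=0x4b blk=4 s=0: L1-HIT | VC []
  [6] addr=0x44 blk=4 s=0: L1-HIT | VC []
  [7] addr=0x4d blk=4 s=0: L1-HIT | VC []
  [8] addr=0x4d blk=4 s=0: L1-HIT | VC []
  [9] addr=0xe3 blk=14 s=0: MISS | VC [4]
  [10] addr=0xe1 blk=14 s=0: L1-HIT | VC [4]
  [11] addr=0x42 blk=4 s=0: VC-HIT | VC [14]
  [12] addr=0x46 blk=4 s=0: L1-HIT | VC [14]
  [13] addr=0xe5 blk=14 s=0: VC-HIT | VC [4]
  [14] addr=0x49 blk=4 s=0: VC-HIT | VC [14]
  [15] addr=0x4f blk=4 s=0: L1-HIT | VC [14]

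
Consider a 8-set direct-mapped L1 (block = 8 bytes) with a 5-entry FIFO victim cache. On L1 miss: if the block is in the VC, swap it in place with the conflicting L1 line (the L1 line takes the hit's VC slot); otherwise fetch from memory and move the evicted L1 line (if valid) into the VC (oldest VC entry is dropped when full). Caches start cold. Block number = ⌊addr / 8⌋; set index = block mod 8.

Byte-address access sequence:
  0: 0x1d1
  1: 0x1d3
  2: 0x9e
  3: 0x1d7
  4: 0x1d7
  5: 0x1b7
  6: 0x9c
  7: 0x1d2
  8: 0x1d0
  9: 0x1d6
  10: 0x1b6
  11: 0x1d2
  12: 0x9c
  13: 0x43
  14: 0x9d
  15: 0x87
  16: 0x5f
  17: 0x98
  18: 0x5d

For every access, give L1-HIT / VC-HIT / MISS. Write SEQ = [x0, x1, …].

SEQ = [MISS, L1-HIT, MISS, L1-HIT, L1-HIT, MISS, L1-HIT, L1-HIT, L1-HIT, L1-HIT, L1-HIT, L1-HIT, L1-HIT, MISS, L1-HIT, MISS, MISS, VC-HIT, VC-HIT]

0: 0x1d1 (blk 58, set 2) → MISS  vc=[]
1: 0x1d3 (blk 58, set 2) → L1-HIT  vc=[]
2: 0x9e (blk 19, set 3) → MISS  vc=[]
3: 0x1d7 (blk 58, set 2) → L1-HIT  vc=[]
4: 0x1d7 (blk 58, set 2) → L1-HIT  vc=[]
5: 0x1b7 (blk 54, set 6) → MISS  vc=[]
6: 0x9c (blk 19, set 3) → L1-HIT  vc=[]
7: 0x1d2 (blk 58, set 2) → L1-HIT  vc=[]
8: 0x1d0 (blk 58, set 2) → L1-HIT  vc=[]
9: 0x1d6 (blk 58, set 2) → L1-HIT  vc=[]
10: 0x1b6 (blk 54, set 6) → L1-HIT  vc=[]
11: 0x1d2 (blk 58, set 2) → L1-HIT  vc=[]
12: 0x9c (blk 19, set 3) → L1-HIT  vc=[]
13: 0x43 (blk 8, set 0) → MISS  vc=[]
14: 0x9d (blk 19, set 3) → L1-HIT  vc=[]
15: 0x87 (blk 16, set 0) → MISS  vc=[8]
16: 0x5f (blk 11, set 3) → MISS  vc=[8, 19]
17: 0x98 (blk 19, set 3) → VC-HIT  vc=[8, 11]
18: 0x5d (blk 11, set 3) → VC-HIT  vc=[8, 19]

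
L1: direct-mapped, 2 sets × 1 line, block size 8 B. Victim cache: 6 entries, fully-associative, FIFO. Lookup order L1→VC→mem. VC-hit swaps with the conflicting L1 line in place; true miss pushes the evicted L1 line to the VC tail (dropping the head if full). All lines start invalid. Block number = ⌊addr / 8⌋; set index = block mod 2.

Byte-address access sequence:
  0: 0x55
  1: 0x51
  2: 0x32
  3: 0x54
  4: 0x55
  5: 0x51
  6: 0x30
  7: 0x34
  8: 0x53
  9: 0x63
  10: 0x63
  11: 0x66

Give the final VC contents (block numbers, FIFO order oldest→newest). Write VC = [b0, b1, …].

VC = [6, 10]

#0 0x55→b10/s0 MISS; vc=[]
#1 0x51→b10/s0 L1-HIT; vc=[]
#2 0x32→b6/s0 MISS; vc=[10]
#3 0x54→b10/s0 VC-HIT; vc=[6]
#4 0x55→b10/s0 L1-HIT; vc=[6]
#5 0x51→b10/s0 L1-HIT; vc=[6]
#6 0x30→b6/s0 VC-HIT; vc=[10]
#7 0x34→b6/s0 L1-HIT; vc=[10]
#8 0x53→b10/s0 VC-HIT; vc=[6]
#9 0x63→b12/s0 MISS; vc=[6,10]
#10 0x63→b12/s0 L1-HIT; vc=[6,10]
#11 0x66→b12/s0 L1-HIT; vc=[6,10]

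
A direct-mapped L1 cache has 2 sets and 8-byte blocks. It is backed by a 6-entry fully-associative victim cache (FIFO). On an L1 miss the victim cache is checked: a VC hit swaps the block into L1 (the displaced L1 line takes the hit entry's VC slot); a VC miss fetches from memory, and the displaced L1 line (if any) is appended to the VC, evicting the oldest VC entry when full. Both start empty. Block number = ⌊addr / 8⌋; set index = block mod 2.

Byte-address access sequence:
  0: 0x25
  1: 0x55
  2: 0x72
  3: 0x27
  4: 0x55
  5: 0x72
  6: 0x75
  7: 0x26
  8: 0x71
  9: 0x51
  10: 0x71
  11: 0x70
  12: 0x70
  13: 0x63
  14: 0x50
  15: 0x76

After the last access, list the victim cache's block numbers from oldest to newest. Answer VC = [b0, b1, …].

VC = [12, 4, 10]

  [0] addr=0x25 blk=4 s=0: MISS | VC []
  [1] addr=0x55 blk=10 s=0: MISS | VC [4]
  [2] addr=0x72 blk=14 s=0: MISS | VC [4, 10]
  [3] addr=0x27 blk=4 s=0: VC-HIT | VC [14, 10]
  [4] addr=0x55 blk=10 s=0: VC-HIT | VC [14, 4]
  [5] addr=0x72 blk=14 s=0: VC-HIT | VC [10, 4]
  [6] addr=0x75 blk=14 s=0: L1-HIT | VC [10, 4]
  [7] addr=0x26 blk=4 s=0: VC-HIT | VC [10, 14]
  [8] addr=0x71 blk=14 s=0: VC-HIT | VC [10, 4]
  [9] addr=0x51 blk=10 s=0: VC-HIT | VC [14, 4]
  [10] addr=0x71 blk=14 s=0: VC-HIT | VC [10, 4]
  [11] addr=0x70 blk=14 s=0: L1-HIT | VC [10, 4]
  [12] addr=0x70 blk=14 s=0: L1-HIT | VC [10, 4]
  [13] addr=0x63 blk=12 s=0: MISS | VC [10, 4, 14]
  [14] addr=0x50 blk=10 s=0: VC-HIT | VC [12, 4, 14]
  [15] addr=0x76 blk=14 s=0: VC-HIT | VC [12, 4, 10]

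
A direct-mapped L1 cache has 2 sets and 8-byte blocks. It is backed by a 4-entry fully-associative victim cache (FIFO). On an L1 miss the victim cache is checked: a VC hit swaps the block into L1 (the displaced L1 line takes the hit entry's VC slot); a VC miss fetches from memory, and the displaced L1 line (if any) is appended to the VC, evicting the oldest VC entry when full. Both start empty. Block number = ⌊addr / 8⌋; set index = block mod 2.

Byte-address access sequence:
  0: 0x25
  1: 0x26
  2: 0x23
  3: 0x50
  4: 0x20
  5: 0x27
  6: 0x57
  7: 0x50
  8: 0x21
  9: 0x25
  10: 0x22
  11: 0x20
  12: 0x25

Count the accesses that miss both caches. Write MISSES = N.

MISSES = 2

  [0] addr=0x25 blk=4 s=0: MISS | VC []
  [1] addr=0x26 blk=4 s=0: L1-HIT | VC []
  [2] addr=0x23 blk=4 s=0: L1-HIT | VC []
  [3] addr=0x50 blk=10 s=0: MISS | VC [4]
  [4] addr=0x20 blk=4 s=0: VC-HIT | VC [10]
  [5] addr=0x27 blk=4 s=0: L1-HIT | VC [10]
  [6] addr=0x57 blk=10 s=0: VC-HIT | VC [4]
  [7] addr=0x50 blk=10 s=0: L1-HIT | VC [4]
  [8] addr=0x21 blk=4 s=0: VC-HIT | VC [10]
  [9] addr=0x25 blk=4 s=0: L1-HIT | VC [10]
  [10] addr=0x22 blk=4 s=0: L1-HIT | VC [10]
  [11] addr=0x20 blk=4 s=0: L1-HIT | VC [10]
  [12] addr=0x25 blk=4 s=0: L1-HIT | VC [10]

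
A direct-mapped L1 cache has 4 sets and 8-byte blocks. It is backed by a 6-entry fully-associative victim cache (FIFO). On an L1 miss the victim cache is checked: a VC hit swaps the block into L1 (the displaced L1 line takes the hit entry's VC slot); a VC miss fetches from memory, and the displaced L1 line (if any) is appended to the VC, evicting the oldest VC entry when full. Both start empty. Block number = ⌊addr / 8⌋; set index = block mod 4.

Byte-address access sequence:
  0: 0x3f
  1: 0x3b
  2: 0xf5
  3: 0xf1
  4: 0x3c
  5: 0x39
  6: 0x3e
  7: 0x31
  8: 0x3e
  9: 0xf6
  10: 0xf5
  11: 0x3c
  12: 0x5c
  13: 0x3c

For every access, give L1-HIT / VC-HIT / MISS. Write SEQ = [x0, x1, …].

SEQ = [MISS, L1-HIT, MISS, L1-HIT, L1-HIT, L1-HIT, L1-HIT, MISS, L1-HIT, VC-HIT, L1-HIT, L1-HIT, MISS, VC-HIT]

0: 0x3f (blk 7, set 3) → MISS  vc=[]
1: 0x3b (blk 7, set 3) → L1-HIT  vc=[]
2: 0xf5 (blk 30, set 2) → MISS  vc=[]
3: 0xf1 (blk 30, set 2) → L1-HIT  vc=[]
4: 0x3c (blk 7, set 3) → L1-HIT  vc=[]
5: 0x39 (blk 7, set 3) → L1-HIT  vc=[]
6: 0x3e (blk 7, set 3) → L1-HIT  vc=[]
7: 0x31 (blk 6, set 2) → MISS  vc=[30]
8: 0x3e (blk 7, set 3) → L1-HIT  vc=[30]
9: 0xf6 (blk 30, set 2) → VC-HIT  vc=[6]
10: 0xf5 (blk 30, set 2) → L1-HIT  vc=[6]
11: 0x3c (blk 7, set 3) → L1-HIT  vc=[6]
12: 0x5c (blk 11, set 3) → MISS  vc=[6, 7]
13: 0x3c (blk 7, set 3) → VC-HIT  vc=[6, 11]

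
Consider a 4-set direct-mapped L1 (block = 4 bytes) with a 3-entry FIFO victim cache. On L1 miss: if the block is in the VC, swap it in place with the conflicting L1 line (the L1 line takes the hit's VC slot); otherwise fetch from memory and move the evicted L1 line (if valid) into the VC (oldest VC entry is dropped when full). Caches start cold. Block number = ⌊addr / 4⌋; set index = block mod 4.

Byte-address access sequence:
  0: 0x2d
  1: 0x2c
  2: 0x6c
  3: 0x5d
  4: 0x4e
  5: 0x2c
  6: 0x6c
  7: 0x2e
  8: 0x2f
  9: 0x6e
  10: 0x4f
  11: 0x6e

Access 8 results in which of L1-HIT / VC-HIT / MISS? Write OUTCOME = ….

0: 0x2d (blk 11, set 3) → MISS  vc=[]
1: 0x2c (blk 11, set 3) → L1-HIT  vc=[]
2: 0x6c (blk 27, set 3) → MISS  vc=[11]
3: 0x5d (blk 23, set 3) → MISS  vc=[11, 27]
4: 0x4e (blk 19, set 3) → MISS  vc=[11, 27, 23]
5: 0x2c (blk 11, set 3) → VC-HIT  vc=[19, 27, 23]
6: 0x6c (blk 27, set 3) → VC-HIT  vc=[19, 11, 23]
7: 0x2e (blk 11, set 3) → VC-HIT  vc=[19, 27, 23]
8: 0x2f (blk 11, set 3) → L1-HIT  vc=[19, 27, 23]
9: 0x6e (blk 27, set 3) → VC-HIT  vc=[19, 11, 23]
10: 0x4f (blk 19, set 3) → VC-HIT  vc=[27, 11, 23]
11: 0x6e (blk 27, set 3) → VC-HIT  vc=[19, 11, 23]

OUTCOME = L1-HIT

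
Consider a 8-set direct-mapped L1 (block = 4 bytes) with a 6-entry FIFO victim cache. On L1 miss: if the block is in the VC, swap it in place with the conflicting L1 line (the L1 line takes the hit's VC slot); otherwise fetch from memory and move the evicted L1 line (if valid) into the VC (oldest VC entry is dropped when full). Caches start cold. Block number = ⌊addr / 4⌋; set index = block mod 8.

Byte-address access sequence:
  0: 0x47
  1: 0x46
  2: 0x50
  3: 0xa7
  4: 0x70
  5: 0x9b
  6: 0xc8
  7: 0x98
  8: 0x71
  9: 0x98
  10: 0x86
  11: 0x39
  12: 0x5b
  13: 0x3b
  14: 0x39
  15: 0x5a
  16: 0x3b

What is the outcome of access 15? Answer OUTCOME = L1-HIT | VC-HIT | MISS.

#0 0x47→b17/s1 MISS; vc=[]
#1 0x46→b17/s1 L1-HIT; vc=[]
#2 0x50→b20/s4 MISS; vc=[]
#3 0xa7→b41/s1 MISS; vc=[17]
#4 0x70→b28/s4 MISS; vc=[17,20]
#5 0x9b→b38/s6 MISS; vc=[17,20]
#6 0xc8→b50/s2 MISS; vc=[17,20]
#7 0x98→b38/s6 L1-HIT; vc=[17,20]
#8 0x71→b28/s4 L1-HIT; vc=[17,20]
#9 0x98→b38/s6 L1-HIT; vc=[17,20]
#10 0x86→b33/s1 MISS; vc=[17,20,41]
#11 0x39→b14/s6 MISS; vc=[17,20,41,38]
#12 0x5b→b22/s6 MISS; vc=[17,20,41,38,14]
#13 0x3b→b14/s6 VC-HIT; vc=[17,20,41,38,22]
#14 0x39→b14/s6 L1-HIT; vc=[17,20,41,38,22]
#15 0x5a→b22/s6 VC-HIT; vc=[17,20,41,38,14]
#16 0x3b→b14/s6 VC-HIT; vc=[17,20,41,38,22]

OUTCOME = VC-HIT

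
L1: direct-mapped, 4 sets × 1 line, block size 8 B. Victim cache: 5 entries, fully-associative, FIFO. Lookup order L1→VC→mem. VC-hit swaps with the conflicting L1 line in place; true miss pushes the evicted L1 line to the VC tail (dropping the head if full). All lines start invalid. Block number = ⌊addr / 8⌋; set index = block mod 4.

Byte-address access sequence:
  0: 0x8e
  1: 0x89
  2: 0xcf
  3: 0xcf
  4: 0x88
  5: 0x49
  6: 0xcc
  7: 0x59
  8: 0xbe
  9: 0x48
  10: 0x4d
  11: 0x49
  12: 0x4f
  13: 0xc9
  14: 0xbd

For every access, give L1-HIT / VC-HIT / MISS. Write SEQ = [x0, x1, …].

SEQ = [MISS, L1-HIT, MISS, L1-HIT, VC-HIT, MISS, VC-HIT, MISS, MISS, VC-HIT, L1-HIT, L1-HIT, L1-HIT, VC-HIT, L1-HIT]

  [0] addr=0x8e blk=17 s=1: MISS | VC []
  [1] addr=0x89 blk=17 s=1: L1-HIT | VC []
  [2] addr=0xcf blk=25 s=1: MISS | VC [17]
  [3] addr=0xcf blk=25 s=1: L1-HIT | VC [17]
  [4] addr=0x88 blk=17 s=1: VC-HIT | VC [25]
  [5] addr=0x49 blk=9 s=1: MISS | VC [25, 17]
  [6] addr=0xcc blk=25 s=1: VC-HIT | VC [9, 17]
  [7] addr=0x59 blk=11 s=3: MISS | VC [9, 17]
  [8] addr=0xbe blk=23 s=3: MISS | VC [9, 17, 11]
  [9] addr=0x48 blk=9 s=1: VC-HIT | VC [25, 17, 11]
  [10] addr=0x4d blk=9 s=1: L1-HIT | VC [25, 17, 11]
  [11] addr=0x49 blk=9 s=1: L1-HIT | VC [25, 17, 11]
  [12] addr=0x4f blk=9 s=1: L1-HIT | VC [25, 17, 11]
  [13] addr=0xc9 blk=25 s=1: VC-HIT | VC [9, 17, 11]
  [14] addr=0xbd blk=23 s=3: L1-HIT | VC [9, 17, 11]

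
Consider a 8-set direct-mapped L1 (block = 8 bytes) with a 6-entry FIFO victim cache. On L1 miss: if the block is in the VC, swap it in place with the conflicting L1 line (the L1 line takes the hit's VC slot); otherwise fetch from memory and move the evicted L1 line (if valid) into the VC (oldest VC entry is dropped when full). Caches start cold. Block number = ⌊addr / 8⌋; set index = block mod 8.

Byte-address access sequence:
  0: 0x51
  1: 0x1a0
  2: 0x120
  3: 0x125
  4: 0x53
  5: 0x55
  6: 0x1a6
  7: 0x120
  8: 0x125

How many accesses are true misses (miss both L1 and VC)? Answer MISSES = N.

MISSES = 3

#0 0x51→b10/s2 MISS; vc=[]
#1 0x1a0→b52/s4 MISS; vc=[]
#2 0x120→b36/s4 MISS; vc=[52]
#3 0x125→b36/s4 L1-HIT; vc=[52]
#4 0x53→b10/s2 L1-HIT; vc=[52]
#5 0x55→b10/s2 L1-HIT; vc=[52]
#6 0x1a6→b52/s4 VC-HIT; vc=[36]
#7 0x120→b36/s4 VC-HIT; vc=[52]
#8 0x125→b36/s4 L1-HIT; vc=[52]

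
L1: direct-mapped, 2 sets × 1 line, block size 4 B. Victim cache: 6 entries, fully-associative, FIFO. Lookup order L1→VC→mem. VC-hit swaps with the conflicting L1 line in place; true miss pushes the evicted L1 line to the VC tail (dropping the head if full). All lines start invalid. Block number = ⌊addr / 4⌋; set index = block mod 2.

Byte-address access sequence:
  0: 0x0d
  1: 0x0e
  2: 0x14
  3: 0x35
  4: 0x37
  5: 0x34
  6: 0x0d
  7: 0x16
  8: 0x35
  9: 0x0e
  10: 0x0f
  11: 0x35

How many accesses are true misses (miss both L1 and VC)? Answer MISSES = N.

MISSES = 3

#0 0xd→b3/s1 MISS; vc=[]
#1 0xe→b3/s1 L1-HIT; vc=[]
#2 0x14→b5/s1 MISS; vc=[3]
#3 0x35→b13/s1 MISS; vc=[3,5]
#4 0x37→b13/s1 L1-HIT; vc=[3,5]
#5 0x34→b13/s1 L1-HIT; vc=[3,5]
#6 0xd→b3/s1 VC-HIT; vc=[13,5]
#7 0x16→b5/s1 VC-HIT; vc=[13,3]
#8 0x35→b13/s1 VC-HIT; vc=[5,3]
#9 0xe→b3/s1 VC-HIT; vc=[5,13]
#10 0xf→b3/s1 L1-HIT; vc=[5,13]
#11 0x35→b13/s1 VC-HIT; vc=[5,3]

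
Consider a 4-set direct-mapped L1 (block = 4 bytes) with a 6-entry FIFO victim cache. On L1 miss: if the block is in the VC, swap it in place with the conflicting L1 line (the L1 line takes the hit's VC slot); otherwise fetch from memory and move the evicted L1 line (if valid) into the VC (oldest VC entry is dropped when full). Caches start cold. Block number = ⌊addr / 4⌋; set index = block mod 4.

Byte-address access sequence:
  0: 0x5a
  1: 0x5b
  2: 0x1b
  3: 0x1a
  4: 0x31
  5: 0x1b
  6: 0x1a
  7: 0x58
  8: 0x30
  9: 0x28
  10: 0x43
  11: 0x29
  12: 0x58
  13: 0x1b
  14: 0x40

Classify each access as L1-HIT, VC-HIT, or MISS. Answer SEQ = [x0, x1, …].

0: 0x5a (blk 22, set 2) → MISS  vc=[]
1: 0x5b (blk 22, set 2) → L1-HIT  vc=[]
2: 0x1b (blk 6, set 2) → MISS  vc=[22]
3: 0x1a (blk 6, set 2) → L1-HIT  vc=[22]
4: 0x31 (blk 12, set 0) → MISS  vc=[22]
5: 0x1b (blk 6, set 2) → L1-HIT  vc=[22]
6: 0x1a (blk 6, set 2) → L1-HIT  vc=[22]
7: 0x58 (blk 22, set 2) → VC-HIT  vc=[6]
8: 0x30 (blk 12, set 0) → L1-HIT  vc=[6]
9: 0x28 (blk 10, set 2) → MISS  vc=[6, 22]
10: 0x43 (blk 16, set 0) → MISS  vc=[6, 22, 12]
11: 0x29 (blk 10, set 2) → L1-HIT  vc=[6, 22, 12]
12: 0x58 (blk 22, set 2) → VC-HIT  vc=[6, 10, 12]
13: 0x1b (blk 6, set 2) → VC-HIT  vc=[22, 10, 12]
14: 0x40 (blk 16, set 0) → L1-HIT  vc=[22, 10, 12]

SEQ = [MISS, L1-HIT, MISS, L1-HIT, MISS, L1-HIT, L1-HIT, VC-HIT, L1-HIT, MISS, MISS, L1-HIT, VC-HIT, VC-HIT, L1-HIT]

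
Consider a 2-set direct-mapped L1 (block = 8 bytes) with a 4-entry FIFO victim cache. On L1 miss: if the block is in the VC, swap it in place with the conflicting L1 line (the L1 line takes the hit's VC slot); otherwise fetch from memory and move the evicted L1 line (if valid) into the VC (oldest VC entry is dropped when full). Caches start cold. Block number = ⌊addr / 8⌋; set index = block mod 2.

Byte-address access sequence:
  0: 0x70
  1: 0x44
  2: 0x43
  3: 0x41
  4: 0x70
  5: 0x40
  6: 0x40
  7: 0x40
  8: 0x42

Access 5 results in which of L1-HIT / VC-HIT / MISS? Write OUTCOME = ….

OUTCOME = VC-HIT

  [0] addr=0x70 blk=14 s=0: MISS | VC []
  [1] addr=0x44 blk=8 s=0: MISS | VC [14]
  [2] addr=0x43 blk=8 s=0: L1-HIT | VC [14]
  [3] addr=0x41 blk=8 s=0: L1-HIT | VC [14]
  [4] addr=0x70 blk=14 s=0: VC-HIT | VC [8]
  [5] addr=0x40 blk=8 s=0: VC-HIT | VC [14]
  [6] addr=0x40 blk=8 s=0: L1-HIT | VC [14]
  [7] addr=0x40 blk=8 s=0: L1-HIT | VC [14]
  [8] addr=0x42 blk=8 s=0: L1-HIT | VC [14]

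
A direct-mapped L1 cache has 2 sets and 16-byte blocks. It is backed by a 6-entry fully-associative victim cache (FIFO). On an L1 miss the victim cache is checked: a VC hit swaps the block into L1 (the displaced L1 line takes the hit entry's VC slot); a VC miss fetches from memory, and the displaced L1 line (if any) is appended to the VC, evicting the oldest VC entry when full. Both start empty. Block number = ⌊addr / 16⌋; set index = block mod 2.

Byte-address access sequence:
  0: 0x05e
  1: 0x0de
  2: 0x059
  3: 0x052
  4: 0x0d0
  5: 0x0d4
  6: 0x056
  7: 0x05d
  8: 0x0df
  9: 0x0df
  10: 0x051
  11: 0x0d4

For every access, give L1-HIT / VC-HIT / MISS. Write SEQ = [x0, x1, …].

SEQ = [MISS, MISS, VC-HIT, L1-HIT, VC-HIT, L1-HIT, VC-HIT, L1-HIT, VC-HIT, L1-HIT, VC-HIT, VC-HIT]

0: 0x5e (blk 5, set 1) → MISS  vc=[]
1: 0xde (blk 13, set 1) → MISS  vc=[5]
2: 0x59 (blk 5, set 1) → VC-HIT  vc=[13]
3: 0x52 (blk 5, set 1) → L1-HIT  vc=[13]
4: 0xd0 (blk 13, set 1) → VC-HIT  vc=[5]
5: 0xd4 (blk 13, set 1) → L1-HIT  vc=[5]
6: 0x56 (blk 5, set 1) → VC-HIT  vc=[13]
7: 0x5d (blk 5, set 1) → L1-HIT  vc=[13]
8: 0xdf (blk 13, set 1) → VC-HIT  vc=[5]
9: 0xdf (blk 13, set 1) → L1-HIT  vc=[5]
10: 0x51 (blk 5, set 1) → VC-HIT  vc=[13]
11: 0xd4 (blk 13, set 1) → VC-HIT  vc=[5]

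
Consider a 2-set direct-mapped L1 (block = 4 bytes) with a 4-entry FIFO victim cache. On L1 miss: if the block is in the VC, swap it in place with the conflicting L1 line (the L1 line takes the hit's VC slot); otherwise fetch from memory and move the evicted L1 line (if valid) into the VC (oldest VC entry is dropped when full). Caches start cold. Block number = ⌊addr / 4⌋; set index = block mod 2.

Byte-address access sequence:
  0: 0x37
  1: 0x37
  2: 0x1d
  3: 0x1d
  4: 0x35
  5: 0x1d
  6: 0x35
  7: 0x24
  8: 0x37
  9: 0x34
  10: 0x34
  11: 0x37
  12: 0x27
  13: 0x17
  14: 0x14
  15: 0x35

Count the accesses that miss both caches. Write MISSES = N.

#0 0x37→b13/s1 MISS; vc=[]
#1 0x37→b13/s1 L1-HIT; vc=[]
#2 0x1d→b7/s1 MISS; vc=[13]
#3 0x1d→b7/s1 L1-HIT; vc=[13]
#4 0x35→b13/s1 VC-HIT; vc=[7]
#5 0x1d→b7/s1 VC-HIT; vc=[13]
#6 0x35→b13/s1 VC-HIT; vc=[7]
#7 0x24→b9/s1 MISS; vc=[7,13]
#8 0x37→b13/s1 VC-HIT; vc=[7,9]
#9 0x34→b13/s1 L1-HIT; vc=[7,9]
#10 0x34→b13/s1 L1-HIT; vc=[7,9]
#11 0x37→b13/s1 L1-HIT; vc=[7,9]
#12 0x27→b9/s1 VC-HIT; vc=[7,13]
#13 0x17→b5/s1 MISS; vc=[7,13,9]
#14 0x14→b5/s1 L1-HIT; vc=[7,13,9]
#15 0x35→b13/s1 VC-HIT; vc=[7,5,9]

MISSES = 4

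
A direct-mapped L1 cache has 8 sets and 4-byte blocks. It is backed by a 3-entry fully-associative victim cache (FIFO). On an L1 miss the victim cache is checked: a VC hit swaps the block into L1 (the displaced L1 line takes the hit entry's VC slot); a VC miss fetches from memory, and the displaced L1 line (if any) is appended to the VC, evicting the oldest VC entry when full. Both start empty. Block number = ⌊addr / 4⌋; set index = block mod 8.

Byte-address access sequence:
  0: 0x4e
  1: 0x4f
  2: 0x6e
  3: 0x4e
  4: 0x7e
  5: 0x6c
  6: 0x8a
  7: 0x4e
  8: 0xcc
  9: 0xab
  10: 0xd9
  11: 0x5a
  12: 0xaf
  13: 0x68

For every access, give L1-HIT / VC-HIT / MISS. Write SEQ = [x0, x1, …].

  [0] addr=0x4e blk=19 s=3: MISS | VC []
  [1] addr=0x4f blk=19 s=3: L1-HIT | VC []
  [2] addr=0x6e blk=27 s=3: MISS | VC [19]
  [3] addr=0x4e blk=19 s=3: VC-HIT | VC [27]
  [4] addr=0x7e blk=31 s=7: MISS | VC [27]
  [5] addr=0x6c blk=27 s=3: VC-HIT | VC [19]
  [6] addr=0x8a blk=34 s=2: MISS | VC [19]
  [7] addr=0x4e blk=19 s=3: VC-HIT | VC [27]
  [8] addr=0xcc blk=51 s=3: MISS | VC [27, 19]
  [9] addr=0xab blk=42 s=2: MISS | VC [27, 19, 34]
  [10] addr=0xd9 blk=54 s=6: MISS | VC [27, 19, 34]
  [11] addr=0x5a blk=22 s=6: MISS | VC [19, 34, 54]
  [12] addr=0xaf blk=43 s=3: MISS | VC [34, 54, 51]
  [13] addr=0x68 blk=26 s=2: MISS | VC [54, 51, 42]

SEQ = [MISS, L1-HIT, MISS, VC-HIT, MISS, VC-HIT, MISS, VC-HIT, MISS, MISS, MISS, MISS, MISS, MISS]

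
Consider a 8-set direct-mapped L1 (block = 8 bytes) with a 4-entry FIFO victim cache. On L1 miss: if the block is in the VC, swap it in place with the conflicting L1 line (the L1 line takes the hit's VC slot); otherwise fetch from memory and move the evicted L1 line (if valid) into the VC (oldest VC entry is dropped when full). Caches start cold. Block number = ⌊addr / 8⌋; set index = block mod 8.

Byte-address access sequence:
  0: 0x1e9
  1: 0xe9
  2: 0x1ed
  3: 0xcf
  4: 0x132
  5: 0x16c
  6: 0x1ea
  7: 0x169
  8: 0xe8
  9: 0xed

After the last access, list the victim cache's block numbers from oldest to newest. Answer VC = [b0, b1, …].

#0 0x1e9→b61/s5 MISS; vc=[]
#1 0xe9→b29/s5 MISS; vc=[61]
#2 0x1ed→b61/s5 VC-HIT; vc=[29]
#3 0xcf→b25/s1 MISS; vc=[29]
#4 0x132→b38/s6 MISS; vc=[29]
#5 0x16c→b45/s5 MISS; vc=[29,61]
#6 0x1ea→b61/s5 VC-HIT; vc=[29,45]
#7 0x169→b45/s5 VC-HIT; vc=[29,61]
#8 0xe8→b29/s5 VC-HIT; vc=[45,61]
#9 0xed→b29/s5 L1-HIT; vc=[45,61]

VC = [45, 61]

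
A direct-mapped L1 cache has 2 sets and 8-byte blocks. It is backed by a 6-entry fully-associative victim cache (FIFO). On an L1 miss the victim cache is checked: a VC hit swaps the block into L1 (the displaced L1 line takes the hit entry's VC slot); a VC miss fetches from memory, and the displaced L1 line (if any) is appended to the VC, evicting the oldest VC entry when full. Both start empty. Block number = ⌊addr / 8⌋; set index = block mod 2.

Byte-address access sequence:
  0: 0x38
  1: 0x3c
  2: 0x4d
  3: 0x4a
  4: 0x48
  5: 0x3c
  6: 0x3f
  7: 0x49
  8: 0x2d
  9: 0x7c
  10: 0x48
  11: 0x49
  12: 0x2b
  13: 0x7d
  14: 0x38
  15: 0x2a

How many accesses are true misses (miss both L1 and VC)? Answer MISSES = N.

  [0] addr=0x38 blk=7 s=1: MISS | VC []
  [1] addr=0x3c blk=7 s=1: L1-HIT | VC []
  [2] addr=0x4d blk=9 s=1: MISS | VC [7]
  [3] addr=0x4a blk=9 s=1: L1-HIT | VC [7]
  [4] addr=0x48 blk=9 s=1: L1-HIT | VC [7]
  [5] addr=0x3c blk=7 s=1: VC-HIT | VC [9]
  [6] addr=0x3f blk=7 s=1: L1-HIT | VC [9]
  [7] addr=0x49 blk=9 s=1: VC-HIT | VC [7]
  [8] addr=0x2d blk=5 s=1: MISS | VC [7, 9]
  [9] addr=0x7c blk=15 s=1: MISS | VC [7, 9, 5]
  [10] addr=0x48 blk=9 s=1: VC-HIT | VC [7, 15, 5]
  [11] addr=0x49 blk=9 s=1: L1-HIT | VC [7, 15, 5]
  [12] addr=0x2b blk=5 s=1: VC-HIT | VC [7, 15, 9]
  [13] addr=0x7d blk=15 s=1: VC-HIT | VC [7, 5, 9]
  [14] addr=0x38 blk=7 s=1: VC-HIT | VC [15, 5, 9]
  [15] addr=0x2a blk=5 s=1: VC-HIT | VC [15, 7, 9]

MISSES = 4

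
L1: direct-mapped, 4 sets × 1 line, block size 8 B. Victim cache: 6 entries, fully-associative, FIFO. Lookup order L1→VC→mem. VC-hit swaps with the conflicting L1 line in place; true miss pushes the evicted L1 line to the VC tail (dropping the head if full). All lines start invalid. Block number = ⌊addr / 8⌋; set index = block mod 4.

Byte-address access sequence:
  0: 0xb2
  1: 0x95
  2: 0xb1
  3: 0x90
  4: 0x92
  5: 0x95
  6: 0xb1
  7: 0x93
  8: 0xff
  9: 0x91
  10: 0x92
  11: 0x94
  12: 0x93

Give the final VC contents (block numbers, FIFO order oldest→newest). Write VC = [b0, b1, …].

  [0] addr=0xb2 blk=22 s=2: MISS | VC []
  [1] addr=0x95 blk=18 s=2: MISS | VC [22]
  [2] addr=0xb1 blk=22 s=2: VC-HIT | VC [18]
  [3] addr=0x90 blk=18 s=2: VC-HIT | VC [22]
  [4] addr=0x92 blk=18 s=2: L1-HIT | VC [22]
  [5] addr=0x95 blk=18 s=2: L1-HIT | VC [22]
  [6] addr=0xb1 blk=22 s=2: VC-HIT | VC [18]
  [7] addr=0x93 blk=18 s=2: VC-HIT | VC [22]
  [8] addr=0xff blk=31 s=3: MISS | VC [22]
  [9] addr=0x91 blk=18 s=2: L1-HIT | VC [22]
  [10] addr=0x92 blk=18 s=2: L1-HIT | VC [22]
  [11] addr=0x94 blk=18 s=2: L1-HIT | VC [22]
  [12] addr=0x93 blk=18 s=2: L1-HIT | VC [22]

VC = [22]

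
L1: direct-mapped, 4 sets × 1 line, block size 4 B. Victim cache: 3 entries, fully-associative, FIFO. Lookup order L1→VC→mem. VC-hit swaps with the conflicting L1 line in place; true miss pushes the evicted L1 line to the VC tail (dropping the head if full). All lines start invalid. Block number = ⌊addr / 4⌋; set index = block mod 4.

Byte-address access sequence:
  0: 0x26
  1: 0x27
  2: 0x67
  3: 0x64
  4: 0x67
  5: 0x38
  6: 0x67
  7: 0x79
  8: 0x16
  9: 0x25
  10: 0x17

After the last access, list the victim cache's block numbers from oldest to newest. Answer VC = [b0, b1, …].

#0 0x26→b9/s1 MISS; vc=[]
#1 0x27→b9/s1 L1-HIT; vc=[]
#2 0x67→b25/s1 MISS; vc=[9]
#3 0x64→b25/s1 L1-HIT; vc=[9]
#4 0x67→b25/s1 L1-HIT; vc=[9]
#5 0x38→b14/s2 MISS; vc=[9]
#6 0x67→b25/s1 L1-HIT; vc=[9]
#7 0x79→b30/s2 MISS; vc=[9,14]
#8 0x16→b5/s1 MISS; vc=[9,14,25]
#9 0x25→b9/s1 VC-HIT; vc=[5,14,25]
#10 0x17→b5/s1 VC-HIT; vc=[9,14,25]

VC = [9, 14, 25]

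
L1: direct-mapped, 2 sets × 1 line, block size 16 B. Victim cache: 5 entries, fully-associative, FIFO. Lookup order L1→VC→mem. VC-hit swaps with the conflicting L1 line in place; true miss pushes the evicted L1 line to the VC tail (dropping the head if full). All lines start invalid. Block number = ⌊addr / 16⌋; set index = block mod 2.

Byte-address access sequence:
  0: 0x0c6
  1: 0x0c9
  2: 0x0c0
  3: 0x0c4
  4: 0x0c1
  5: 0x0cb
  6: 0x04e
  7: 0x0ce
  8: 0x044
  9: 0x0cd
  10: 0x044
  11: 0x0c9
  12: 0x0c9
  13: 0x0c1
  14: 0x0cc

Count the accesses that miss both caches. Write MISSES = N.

MISSES = 2

  [0] addr=0xc6 blk=12 s=0: MISS | VC []
  [1] addr=0xc9 blk=12 s=0: L1-HIT | VC []
  [2] addr=0xc0 blk=12 s=0: L1-HIT | VC []
  [3] addr=0xc4 blk=12 s=0: L1-HIT | VC []
  [4] addr=0xc1 blk=12 s=0: L1-HIT | VC []
  [5] addr=0xcb blk=12 s=0: L1-HIT | VC []
  [6] addr=0x4e blk=4 s=0: MISS | VC [12]
  [7] addr=0xce blk=12 s=0: VC-HIT | VC [4]
  [8] addr=0x44 blk=4 s=0: VC-HIT | VC [12]
  [9] addr=0xcd blk=12 s=0: VC-HIT | VC [4]
  [10] addr=0x44 blk=4 s=0: VC-HIT | VC [12]
  [11] addr=0xc9 blk=12 s=0: VC-HIT | VC [4]
  [12] addr=0xc9 blk=12 s=0: L1-HIT | VC [4]
  [13] addr=0xc1 blk=12 s=0: L1-HIT | VC [4]
  [14] addr=0xcc blk=12 s=0: L1-HIT | VC [4]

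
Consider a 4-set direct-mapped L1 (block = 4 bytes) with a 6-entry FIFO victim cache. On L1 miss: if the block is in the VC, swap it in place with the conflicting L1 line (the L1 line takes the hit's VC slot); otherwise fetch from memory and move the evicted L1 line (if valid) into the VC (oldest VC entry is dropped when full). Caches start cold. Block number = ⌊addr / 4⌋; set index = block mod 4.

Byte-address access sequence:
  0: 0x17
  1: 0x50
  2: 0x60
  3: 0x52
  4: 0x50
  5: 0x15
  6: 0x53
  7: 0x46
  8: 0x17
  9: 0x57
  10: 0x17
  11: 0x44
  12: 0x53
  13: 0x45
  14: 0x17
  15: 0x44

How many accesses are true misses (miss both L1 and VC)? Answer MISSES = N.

0: 0x17 (blk 5, set 1) → MISS  vc=[]
1: 0x50 (blk 20, set 0) → MISS  vc=[]
2: 0x60 (blk 24, set 0) → MISS  vc=[20]
3: 0x52 (blk 20, set 0) → VC-HIT  vc=[24]
4: 0x50 (blk 20, set 0) → L1-HIT  vc=[24]
5: 0x15 (blk 5, set 1) → L1-HIT  vc=[24]
6: 0x53 (blk 20, set 0) → L1-HIT  vc=[24]
7: 0x46 (blk 17, set 1) → MISS  vc=[24, 5]
8: 0x17 (blk 5, set 1) → VC-HIT  vc=[24, 17]
9: 0x57 (blk 21, set 1) → MISS  vc=[24, 17, 5]
10: 0x17 (blk 5, set 1) → VC-HIT  vc=[24, 17, 21]
11: 0x44 (blk 17, set 1) → VC-HIT  vc=[24, 5, 21]
12: 0x53 (blk 20, set 0) → L1-HIT  vc=[24, 5, 21]
13: 0x45 (blk 17, set 1) → L1-HIT  vc=[24, 5, 21]
14: 0x17 (blk 5, set 1) → VC-HIT  vc=[24, 17, 21]
15: 0x44 (blk 17, set 1) → VC-HIT  vc=[24, 5, 21]

MISSES = 5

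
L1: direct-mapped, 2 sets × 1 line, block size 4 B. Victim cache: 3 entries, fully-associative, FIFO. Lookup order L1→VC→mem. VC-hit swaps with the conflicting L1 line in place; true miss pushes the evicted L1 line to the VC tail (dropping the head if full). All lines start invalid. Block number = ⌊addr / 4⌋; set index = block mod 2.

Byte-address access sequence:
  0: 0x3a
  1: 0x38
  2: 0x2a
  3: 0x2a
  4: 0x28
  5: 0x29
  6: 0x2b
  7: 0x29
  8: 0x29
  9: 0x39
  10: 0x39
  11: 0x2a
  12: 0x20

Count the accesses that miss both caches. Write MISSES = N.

MISSES = 3

  [0] addr=0x3a blk=14 s=0: MISS | VC []
  [1] addr=0x38 blk=14 s=0: L1-HIT | VC []
  [2] addr=0x2a blk=10 s=0: MISS | VC [14]
  [3] addr=0x2a blk=10 s=0: L1-HIT | VC [14]
  [4] addr=0x28 blk=10 s=0: L1-HIT | VC [14]
  [5] addr=0x29 blk=10 s=0: L1-HIT | VC [14]
  [6] addr=0x2b blk=10 s=0: L1-HIT | VC [14]
  [7] addr=0x29 blk=10 s=0: L1-HIT | VC [14]
  [8] addr=0x29 blk=10 s=0: L1-HIT | VC [14]
  [9] addr=0x39 blk=14 s=0: VC-HIT | VC [10]
  [10] addr=0x39 blk=14 s=0: L1-HIT | VC [10]
  [11] addr=0x2a blk=10 s=0: VC-HIT | VC [14]
  [12] addr=0x20 blk=8 s=0: MISS | VC [14, 10]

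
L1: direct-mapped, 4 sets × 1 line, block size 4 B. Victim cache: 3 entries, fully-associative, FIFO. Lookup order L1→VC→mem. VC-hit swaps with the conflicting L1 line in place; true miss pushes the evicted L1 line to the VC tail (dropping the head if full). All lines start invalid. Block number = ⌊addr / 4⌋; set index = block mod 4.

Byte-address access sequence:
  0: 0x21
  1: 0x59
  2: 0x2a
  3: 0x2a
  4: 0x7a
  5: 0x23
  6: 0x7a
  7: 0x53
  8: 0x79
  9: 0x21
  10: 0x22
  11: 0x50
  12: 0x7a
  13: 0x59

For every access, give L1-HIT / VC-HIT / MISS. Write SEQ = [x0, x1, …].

SEQ = [MISS, MISS, MISS, L1-HIT, MISS, L1-HIT, L1-HIT, MISS, L1-HIT, VC-HIT, L1-HIT, VC-HIT, L1-HIT, VC-HIT]

0: 0x21 (blk 8, set 0) → MISS  vc=[]
1: 0x59 (blk 22, set 2) → MISS  vc=[]
2: 0x2a (blk 10, set 2) → MISS  vc=[22]
3: 0x2a (blk 10, set 2) → L1-HIT  vc=[22]
4: 0x7a (blk 30, set 2) → MISS  vc=[22, 10]
5: 0x23 (blk 8, set 0) → L1-HIT  vc=[22, 10]
6: 0x7a (blk 30, set 2) → L1-HIT  vc=[22, 10]
7: 0x53 (blk 20, set 0) → MISS  vc=[22, 10, 8]
8: 0x79 (blk 30, set 2) → L1-HIT  vc=[22, 10, 8]
9: 0x21 (blk 8, set 0) → VC-HIT  vc=[22, 10, 20]
10: 0x22 (blk 8, set 0) → L1-HIT  vc=[22, 10, 20]
11: 0x50 (blk 20, set 0) → VC-HIT  vc=[22, 10, 8]
12: 0x7a (blk 30, set 2) → L1-HIT  vc=[22, 10, 8]
13: 0x59 (blk 22, set 2) → VC-HIT  vc=[30, 10, 8]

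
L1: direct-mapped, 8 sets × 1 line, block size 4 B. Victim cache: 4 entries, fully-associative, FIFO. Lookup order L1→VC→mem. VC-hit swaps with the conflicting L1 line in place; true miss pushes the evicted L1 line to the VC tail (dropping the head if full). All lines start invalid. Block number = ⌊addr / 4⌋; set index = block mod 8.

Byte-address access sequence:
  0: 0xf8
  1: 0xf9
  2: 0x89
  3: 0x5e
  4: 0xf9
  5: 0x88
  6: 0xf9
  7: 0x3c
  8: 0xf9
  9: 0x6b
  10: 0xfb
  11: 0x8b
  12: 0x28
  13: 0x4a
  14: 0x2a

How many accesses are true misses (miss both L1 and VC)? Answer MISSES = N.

MISSES = 7

0: 0xf8 (blk 62, set 6) → MISS  vc=[]
1: 0xf9 (blk 62, set 6) → L1-HIT  vc=[]
2: 0x89 (blk 34, set 2) → MISS  vc=[]
3: 0x5e (blk 23, set 7) → MISS  vc=[]
4: 0xf9 (blk 62, set 6) → L1-HIT  vc=[]
5: 0x88 (blk 34, set 2) → L1-HIT  vc=[]
6: 0xf9 (blk 62, set 6) → L1-HIT  vc=[]
7: 0x3c (blk 15, set 7) → MISS  vc=[23]
8: 0xf9 (blk 62, set 6) → L1-HIT  vc=[23]
9: 0x6b (blk 26, set 2) → MISS  vc=[23, 34]
10: 0xfb (blk 62, set 6) → L1-HIT  vc=[23, 34]
11: 0x8b (blk 34, set 2) → VC-HIT  vc=[23, 26]
12: 0x28 (blk 10, set 2) → MISS  vc=[23, 26, 34]
13: 0x4a (blk 18, set 2) → MISS  vc=[23, 26, 34, 10]
14: 0x2a (blk 10, set 2) → VC-HIT  vc=[23, 26, 34, 18]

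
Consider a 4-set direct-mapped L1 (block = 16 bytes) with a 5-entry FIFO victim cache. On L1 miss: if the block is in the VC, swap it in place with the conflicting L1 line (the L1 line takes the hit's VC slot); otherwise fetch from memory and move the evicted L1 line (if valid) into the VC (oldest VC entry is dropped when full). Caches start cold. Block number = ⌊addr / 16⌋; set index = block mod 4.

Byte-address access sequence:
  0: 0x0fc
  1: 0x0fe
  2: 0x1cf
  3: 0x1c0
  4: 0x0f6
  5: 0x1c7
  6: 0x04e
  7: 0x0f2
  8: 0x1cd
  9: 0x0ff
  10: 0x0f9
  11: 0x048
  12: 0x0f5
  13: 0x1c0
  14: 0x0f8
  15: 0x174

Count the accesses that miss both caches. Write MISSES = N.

0: 0xfc (blk 15, set 3) → MISS  vc=[]
1: 0xfe (blk 15, set 3) → L1-HIT  vc=[]
2: 0x1cf (blk 28, set 0) → MISS  vc=[]
3: 0x1c0 (blk 28, set 0) → L1-HIT  vc=[]
4: 0xf6 (blk 15, set 3) → L1-HIT  vc=[]
5: 0x1c7 (blk 28, set 0) → L1-HIT  vc=[]
6: 0x4e (blk 4, set 0) → MISS  vc=[28]
7: 0xf2 (blk 15, set 3) → L1-HIT  vc=[28]
8: 0x1cd (blk 28, set 0) → VC-HIT  vc=[4]
9: 0xff (blk 15, set 3) → L1-HIT  vc=[4]
10: 0xf9 (blk 15, set 3) → L1-HIT  vc=[4]
11: 0x48 (blk 4, set 0) → VC-HIT  vc=[28]
12: 0xf5 (blk 15, set 3) → L1-HIT  vc=[28]
13: 0x1c0 (blk 28, set 0) → VC-HIT  vc=[4]
14: 0xf8 (blk 15, set 3) → L1-HIT  vc=[4]
15: 0x174 (blk 23, set 3) → MISS  vc=[4, 15]

MISSES = 4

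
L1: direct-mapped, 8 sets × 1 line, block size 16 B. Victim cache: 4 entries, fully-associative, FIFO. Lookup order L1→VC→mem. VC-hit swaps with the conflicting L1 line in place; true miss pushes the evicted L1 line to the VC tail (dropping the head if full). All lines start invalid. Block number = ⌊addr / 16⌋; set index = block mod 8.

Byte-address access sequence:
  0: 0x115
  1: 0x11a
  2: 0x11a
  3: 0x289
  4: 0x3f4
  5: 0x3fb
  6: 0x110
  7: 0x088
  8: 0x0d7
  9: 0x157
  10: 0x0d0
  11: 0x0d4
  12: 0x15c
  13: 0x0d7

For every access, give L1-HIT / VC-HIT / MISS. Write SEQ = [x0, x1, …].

SEQ = [MISS, L1-HIT, L1-HIT, MISS, MISS, L1-HIT, L1-HIT, MISS, MISS, MISS, VC-HIT, L1-HIT, VC-HIT, VC-HIT]

0: 0x115 (blk 17, set 1) → MISS  vc=[]
1: 0x11a (blk 17, set 1) → L1-HIT  vc=[]
2: 0x11a (blk 17, set 1) → L1-HIT  vc=[]
3: 0x289 (blk 40, set 0) → MISS  vc=[]
4: 0x3f4 (blk 63, set 7) → MISS  vc=[]
5: 0x3fb (blk 63, set 7) → L1-HIT  vc=[]
6: 0x110 (blk 17, set 1) → L1-HIT  vc=[]
7: 0x88 (blk 8, set 0) → MISS  vc=[40]
8: 0xd7 (blk 13, set 5) → MISS  vc=[40]
9: 0x157 (blk 21, set 5) → MISS  vc=[40, 13]
10: 0xd0 (blk 13, set 5) → VC-HIT  vc=[40, 21]
11: 0xd4 (blk 13, set 5) → L1-HIT  vc=[40, 21]
12: 0x15c (blk 21, set 5) → VC-HIT  vc=[40, 13]
13: 0xd7 (blk 13, set 5) → VC-HIT  vc=[40, 21]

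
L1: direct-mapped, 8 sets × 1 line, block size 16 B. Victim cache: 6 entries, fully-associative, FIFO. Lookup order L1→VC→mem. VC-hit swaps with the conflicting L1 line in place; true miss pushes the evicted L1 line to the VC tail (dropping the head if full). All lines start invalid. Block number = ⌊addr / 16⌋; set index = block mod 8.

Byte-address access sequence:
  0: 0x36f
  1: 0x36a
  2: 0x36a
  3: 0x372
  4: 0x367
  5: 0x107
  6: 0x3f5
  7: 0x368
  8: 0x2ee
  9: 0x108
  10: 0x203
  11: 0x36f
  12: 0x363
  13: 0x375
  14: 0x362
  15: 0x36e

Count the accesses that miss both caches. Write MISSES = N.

#0 0x36f→b54/s6 MISS; vc=[]
#1 0x36a→b54/s6 L1-HIT; vc=[]
#2 0x36a→b54/s6 L1-HIT; vc=[]
#3 0x372→b55/s7 MISS; vc=[]
#4 0x367→b54/s6 L1-HIT; vc=[]
#5 0x107→b16/s0 MISS; vc=[]
#6 0x3f5→b63/s7 MISS; vc=[55]
#7 0x368→b54/s6 L1-HIT; vc=[55]
#8 0x2ee→b46/s6 MISS; vc=[55,54]
#9 0x108→b16/s0 L1-HIT; vc=[55,54]
#10 0x203→b32/s0 MISS; vc=[55,54,16]
#11 0x36f→b54/s6 VC-HIT; vc=[55,46,16]
#12 0x363→b54/s6 L1-HIT; vc=[55,46,16]
#13 0x375→b55/s7 VC-HIT; vc=[63,46,16]
#14 0x362→b54/s6 L1-HIT; vc=[63,46,16]
#15 0x36e→b54/s6 L1-HIT; vc=[63,46,16]

MISSES = 6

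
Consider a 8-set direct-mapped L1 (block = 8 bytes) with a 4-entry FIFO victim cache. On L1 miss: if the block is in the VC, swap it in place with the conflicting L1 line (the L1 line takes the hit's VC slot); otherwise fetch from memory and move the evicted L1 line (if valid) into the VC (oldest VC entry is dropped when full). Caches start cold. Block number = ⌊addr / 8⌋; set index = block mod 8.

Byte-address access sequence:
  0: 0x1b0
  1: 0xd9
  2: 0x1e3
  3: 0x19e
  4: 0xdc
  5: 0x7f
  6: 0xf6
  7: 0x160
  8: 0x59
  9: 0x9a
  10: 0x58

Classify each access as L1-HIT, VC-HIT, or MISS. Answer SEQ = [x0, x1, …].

SEQ = [MISS, MISS, MISS, MISS, VC-HIT, MISS, MISS, MISS, MISS, MISS, VC-HIT]

0: 0x1b0 (blk 54, set 6) → MISS  vc=[]
1: 0xd9 (blk 27, set 3) → MISS  vc=[]
2: 0x1e3 (blk 60, set 4) → MISS  vc=[]
3: 0x19e (blk 51, set 3) → MISS  vc=[27]
4: 0xdc (blk 27, set 3) → VC-HIT  vc=[51]
5: 0x7f (blk 15, set 7) → MISS  vc=[51]
6: 0xf6 (blk 30, set 6) → MISS  vc=[51, 54]
7: 0x160 (blk 44, set 4) → MISS  vc=[51, 54, 60]
8: 0x59 (blk 11, set 3) → MISS  vc=[51, 54, 60, 27]
9: 0x9a (blk 19, set 3) → MISS  vc=[54, 60, 27, 11]
10: 0x58 (blk 11, set 3) → VC-HIT  vc=[54, 60, 27, 19]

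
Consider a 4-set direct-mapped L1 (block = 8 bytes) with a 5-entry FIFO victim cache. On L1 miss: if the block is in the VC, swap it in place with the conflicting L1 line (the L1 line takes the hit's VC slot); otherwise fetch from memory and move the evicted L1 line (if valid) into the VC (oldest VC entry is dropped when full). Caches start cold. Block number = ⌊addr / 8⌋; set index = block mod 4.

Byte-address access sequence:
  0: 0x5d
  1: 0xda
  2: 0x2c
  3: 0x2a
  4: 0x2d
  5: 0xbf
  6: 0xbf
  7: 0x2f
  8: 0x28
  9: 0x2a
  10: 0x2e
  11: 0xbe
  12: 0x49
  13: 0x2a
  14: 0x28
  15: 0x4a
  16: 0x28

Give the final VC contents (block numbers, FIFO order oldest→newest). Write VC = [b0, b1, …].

#0 0x5d→b11/s3 MISS; vc=[]
#1 0xda→b27/s3 MISS; vc=[11]
#2 0x2c→b5/s1 MISS; vc=[11]
#3 0x2a→b5/s1 L1-HIT; vc=[11]
#4 0x2d→b5/s1 L1-HIT; vc=[11]
#5 0xbf→b23/s3 MISS; vc=[11,27]
#6 0xbf→b23/s3 L1-HIT; vc=[11,27]
#7 0x2f→b5/s1 L1-HIT; vc=[11,27]
#8 0x28→b5/s1 L1-HIT; vc=[11,27]
#9 0x2a→b5/s1 L1-HIT; vc=[11,27]
#10 0x2e→b5/s1 L1-HIT; vc=[11,27]
#11 0xbe→b23/s3 L1-HIT; vc=[11,27]
#12 0x49→b9/s1 MISS; vc=[11,27,5]
#13 0x2a→b5/s1 VC-HIT; vc=[11,27,9]
#14 0x28→b5/s1 L1-HIT; vc=[11,27,9]
#15 0x4a→b9/s1 VC-HIT; vc=[11,27,5]
#16 0x28→b5/s1 VC-HIT; vc=[11,27,9]

VC = [11, 27, 9]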